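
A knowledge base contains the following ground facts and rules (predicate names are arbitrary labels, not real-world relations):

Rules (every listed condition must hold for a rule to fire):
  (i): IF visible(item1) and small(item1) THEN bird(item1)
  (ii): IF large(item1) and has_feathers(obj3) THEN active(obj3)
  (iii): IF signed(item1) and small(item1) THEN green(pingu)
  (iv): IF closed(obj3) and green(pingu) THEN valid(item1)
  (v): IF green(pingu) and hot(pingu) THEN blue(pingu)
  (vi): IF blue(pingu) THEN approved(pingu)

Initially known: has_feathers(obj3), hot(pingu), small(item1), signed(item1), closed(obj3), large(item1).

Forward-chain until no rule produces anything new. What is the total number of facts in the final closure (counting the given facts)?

11

Round 1: (ii) [IF large(item1) and has_feathers(obj3) THEN active(obj3)]; (iii) [IF signed(item1) and small(item1) THEN green(pingu)]. New: active(obj3), green(pingu).
Round 2: (iv) [IF closed(obj3) and green(pingu) THEN valid(item1)]; (v) [IF green(pingu) and hot(pingu) THEN blue(pingu)]. New: valid(item1), blue(pingu).
Round 3: (vi) [IF blue(pingu) THEN approved(pingu)]. New: approved(pingu).
Closure: {active(obj3), approved(pingu), blue(pingu), closed(obj3), green(pingu), has_feathers(obj3), hot(pingu), large(item1), signed(item1), small(item1), valid(item1)} — 11 facts.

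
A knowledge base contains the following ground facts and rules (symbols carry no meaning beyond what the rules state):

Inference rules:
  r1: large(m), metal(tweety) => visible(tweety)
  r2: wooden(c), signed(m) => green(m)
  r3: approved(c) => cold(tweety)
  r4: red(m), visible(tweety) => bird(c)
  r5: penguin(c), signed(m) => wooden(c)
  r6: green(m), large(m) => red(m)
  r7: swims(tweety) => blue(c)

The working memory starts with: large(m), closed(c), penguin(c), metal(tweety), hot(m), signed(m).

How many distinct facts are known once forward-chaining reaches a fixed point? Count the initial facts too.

Round 1: r1 [large(m), metal(tweety) => visible(tweety)]; r5 [penguin(c), signed(m) => wooden(c)]. Adds visible(tweety), wooden(c).
Round 2: r2 [wooden(c), signed(m) => green(m)]. Adds green(m).
Round 3: r6 [green(m), large(m) => red(m)]. Adds red(m).
Round 4: r4 [red(m), visible(tweety) => bird(c)]. Adds bird(c).
Closure: {bird(c), closed(c), green(m), hot(m), large(m), metal(tweety), penguin(c), red(m), signed(m), visible(tweety), wooden(c)} — 11 facts.

11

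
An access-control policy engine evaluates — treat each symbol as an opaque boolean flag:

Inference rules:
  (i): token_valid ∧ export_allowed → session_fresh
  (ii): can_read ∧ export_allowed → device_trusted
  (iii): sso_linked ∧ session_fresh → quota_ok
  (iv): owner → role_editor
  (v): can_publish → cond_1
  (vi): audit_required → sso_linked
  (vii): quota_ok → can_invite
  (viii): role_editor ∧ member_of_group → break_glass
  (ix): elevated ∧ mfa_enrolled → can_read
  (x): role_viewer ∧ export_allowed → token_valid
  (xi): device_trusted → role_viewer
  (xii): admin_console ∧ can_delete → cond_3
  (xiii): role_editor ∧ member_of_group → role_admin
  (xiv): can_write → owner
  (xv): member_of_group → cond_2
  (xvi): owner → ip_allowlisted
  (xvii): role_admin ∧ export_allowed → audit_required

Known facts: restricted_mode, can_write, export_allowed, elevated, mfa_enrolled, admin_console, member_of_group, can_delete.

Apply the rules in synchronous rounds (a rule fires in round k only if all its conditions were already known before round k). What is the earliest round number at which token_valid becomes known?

4

Round 1: (ix) [elevated ∧ mfa_enrolled → can_read]; (xii) [admin_console ∧ can_delete → cond_3]; (xiv) [can_write → owner]; (xv) [member_of_group → cond_2]. Adds can_read, cond_3, owner, cond_2.
Round 2: (ii) [can_read ∧ export_allowed → device_trusted]; (iv) [owner → role_editor]; (xvi) [owner → ip_allowlisted]. Adds device_trusted, role_editor, ip_allowlisted.
Round 3: (viii) [role_editor ∧ member_of_group → break_glass]; (xi) [device_trusted → role_viewer]; (xiii) [role_editor ∧ member_of_group → role_admin]. Adds break_glass, role_viewer, role_admin.
Round 4: (x) [role_viewer ∧ export_allowed → token_valid]; (xvii) [role_admin ∧ export_allowed → audit_required]. Adds token_valid, audit_required.
token_valid first appears in round 4.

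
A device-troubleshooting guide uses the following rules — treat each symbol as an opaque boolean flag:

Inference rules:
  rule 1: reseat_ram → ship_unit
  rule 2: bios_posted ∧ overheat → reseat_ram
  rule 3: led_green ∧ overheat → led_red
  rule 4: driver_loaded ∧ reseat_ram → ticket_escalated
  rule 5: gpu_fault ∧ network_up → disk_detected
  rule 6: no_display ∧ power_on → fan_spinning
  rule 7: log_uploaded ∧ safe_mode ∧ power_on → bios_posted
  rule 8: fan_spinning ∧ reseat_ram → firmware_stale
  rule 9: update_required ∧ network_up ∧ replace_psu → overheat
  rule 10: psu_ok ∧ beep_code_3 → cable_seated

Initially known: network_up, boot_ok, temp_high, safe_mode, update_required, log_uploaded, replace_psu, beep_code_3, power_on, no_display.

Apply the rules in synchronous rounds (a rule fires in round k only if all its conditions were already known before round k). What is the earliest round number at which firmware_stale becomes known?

Round 1 fires rule 6, rule 7, rule 9, giving fan_spinning, bios_posted, overheat.
Round 2 fires rule 2, giving reseat_ram.
Round 3 fires rule 1, rule 8, giving ship_unit, firmware_stale.
firmware_stale first appears in round 3.

3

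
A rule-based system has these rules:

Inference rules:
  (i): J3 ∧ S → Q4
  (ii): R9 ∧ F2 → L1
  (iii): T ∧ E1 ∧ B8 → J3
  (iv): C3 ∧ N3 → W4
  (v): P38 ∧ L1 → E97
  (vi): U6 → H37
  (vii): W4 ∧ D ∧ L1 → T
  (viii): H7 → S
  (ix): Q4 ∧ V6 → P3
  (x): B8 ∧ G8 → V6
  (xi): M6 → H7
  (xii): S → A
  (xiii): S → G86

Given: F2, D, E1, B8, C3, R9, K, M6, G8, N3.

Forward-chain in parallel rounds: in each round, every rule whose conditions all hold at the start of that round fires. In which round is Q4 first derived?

4

Round 1 — (ii), (iv), (x), (xi), derive L1, W4, V6, H7.
Round 2 — (vii), (viii), derive T, S.
Round 3 — (iii), (xii), (xiii), derive J3, A, G86.
Round 4 — (i), derive Q4.
Q4 first appears in round 4.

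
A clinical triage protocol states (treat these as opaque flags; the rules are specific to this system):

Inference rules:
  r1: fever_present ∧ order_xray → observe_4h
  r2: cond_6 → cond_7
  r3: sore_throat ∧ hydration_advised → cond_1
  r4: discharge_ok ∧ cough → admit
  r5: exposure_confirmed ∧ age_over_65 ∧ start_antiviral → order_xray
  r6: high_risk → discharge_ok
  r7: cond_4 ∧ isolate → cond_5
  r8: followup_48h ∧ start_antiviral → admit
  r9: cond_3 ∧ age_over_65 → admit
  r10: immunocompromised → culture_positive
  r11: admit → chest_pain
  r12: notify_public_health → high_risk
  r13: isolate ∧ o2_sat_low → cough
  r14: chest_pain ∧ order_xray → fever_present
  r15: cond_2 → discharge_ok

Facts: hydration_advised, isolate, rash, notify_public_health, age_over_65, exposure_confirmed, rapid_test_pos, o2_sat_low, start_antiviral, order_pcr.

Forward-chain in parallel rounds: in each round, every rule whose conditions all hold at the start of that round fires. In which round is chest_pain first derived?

Round 1 fires r5, r12, r13, giving order_xray, high_risk, cough.
Round 2 fires r6, giving discharge_ok.
Round 3 fires r4, giving admit.
Round 4 fires r11, giving chest_pain.
chest_pain first appears in round 4.

4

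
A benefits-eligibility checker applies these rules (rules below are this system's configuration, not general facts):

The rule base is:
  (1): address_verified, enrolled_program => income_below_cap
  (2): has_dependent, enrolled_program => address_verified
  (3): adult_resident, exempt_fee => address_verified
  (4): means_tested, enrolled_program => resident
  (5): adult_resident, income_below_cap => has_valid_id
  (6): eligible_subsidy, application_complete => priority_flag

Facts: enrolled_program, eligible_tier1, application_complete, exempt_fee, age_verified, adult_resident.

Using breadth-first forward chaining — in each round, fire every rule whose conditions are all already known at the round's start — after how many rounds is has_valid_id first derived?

3

Round 1: (3) [adult_resident, exempt_fee => address_verified]. New: address_verified.
Round 2: (1) [address_verified, enrolled_program => income_below_cap]. New: income_below_cap.
Round 3: (5) [adult_resident, income_below_cap => has_valid_id]. New: has_valid_id.
has_valid_id first appears in round 3.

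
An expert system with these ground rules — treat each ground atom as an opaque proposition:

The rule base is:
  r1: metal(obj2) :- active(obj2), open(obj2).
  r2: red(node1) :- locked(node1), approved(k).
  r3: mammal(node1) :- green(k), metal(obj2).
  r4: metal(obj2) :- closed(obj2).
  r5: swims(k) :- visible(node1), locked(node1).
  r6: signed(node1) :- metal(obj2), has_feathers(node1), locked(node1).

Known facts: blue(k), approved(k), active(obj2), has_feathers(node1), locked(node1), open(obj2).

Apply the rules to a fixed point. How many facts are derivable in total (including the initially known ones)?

Round 1 — r1, r2, derive metal(obj2), red(node1).
Round 2 — r6, derive signed(node1).
Closure: {active(obj2), approved(k), blue(k), has_feathers(node1), locked(node1), metal(obj2), open(obj2), red(node1), signed(node1)} — 9 facts.

9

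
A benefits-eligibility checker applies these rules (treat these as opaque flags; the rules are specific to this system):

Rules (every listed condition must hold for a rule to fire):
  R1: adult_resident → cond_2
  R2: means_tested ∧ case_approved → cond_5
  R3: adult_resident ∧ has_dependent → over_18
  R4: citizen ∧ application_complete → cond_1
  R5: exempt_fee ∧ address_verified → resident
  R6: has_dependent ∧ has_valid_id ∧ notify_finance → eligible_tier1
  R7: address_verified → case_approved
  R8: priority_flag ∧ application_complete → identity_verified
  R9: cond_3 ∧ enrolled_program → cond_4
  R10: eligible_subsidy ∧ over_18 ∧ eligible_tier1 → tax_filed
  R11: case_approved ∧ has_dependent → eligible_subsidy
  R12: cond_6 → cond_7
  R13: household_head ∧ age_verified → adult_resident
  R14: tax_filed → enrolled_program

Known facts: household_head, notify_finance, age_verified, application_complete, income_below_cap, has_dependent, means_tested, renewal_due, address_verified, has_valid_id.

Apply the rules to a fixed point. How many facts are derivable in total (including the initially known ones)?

19

Round 1: R6 [has_dependent ∧ has_valid_id ∧ notify_finance → eligible_tier1]; R7 [address_verified → case_approved]; R13 [household_head ∧ age_verified → adult_resident]. Adds eligible_tier1, case_approved, adult_resident.
Round 2: R1 [adult_resident → cond_2]; R2 [means_tested ∧ case_approved → cond_5]; R3 [adult_resident ∧ has_dependent → over_18]; R11 [case_approved ∧ has_dependent → eligible_subsidy]. Adds cond_2, cond_5, over_18, eligible_subsidy.
Round 3: R10 [eligible_subsidy ∧ over_18 ∧ eligible_tier1 → tax_filed]. Adds tax_filed.
Round 4: R14 [tax_filed → enrolled_program]. Adds enrolled_program.
Closure: {address_verified, adult_resident, age_verified, application_complete, case_approved, cond_2, cond_5, eligible_subsidy, eligible_tier1, enrolled_program, has_dependent, has_valid_id, household_head, income_below_cap, means_tested, notify_finance, over_18, renewal_due, tax_filed} — 19 facts.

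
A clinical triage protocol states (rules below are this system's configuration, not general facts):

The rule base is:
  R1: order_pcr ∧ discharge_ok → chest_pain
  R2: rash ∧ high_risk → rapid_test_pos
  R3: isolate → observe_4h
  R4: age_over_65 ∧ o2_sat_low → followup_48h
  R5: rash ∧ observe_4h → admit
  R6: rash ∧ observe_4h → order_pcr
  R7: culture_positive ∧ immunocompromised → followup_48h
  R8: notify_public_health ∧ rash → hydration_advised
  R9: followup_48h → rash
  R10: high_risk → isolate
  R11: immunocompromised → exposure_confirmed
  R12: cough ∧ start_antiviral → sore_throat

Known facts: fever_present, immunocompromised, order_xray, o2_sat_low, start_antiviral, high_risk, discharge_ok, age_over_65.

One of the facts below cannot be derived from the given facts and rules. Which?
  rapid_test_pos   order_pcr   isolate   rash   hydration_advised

[1] R4 [age_over_65 ∧ o2_sat_low → followup_48h]; R10 [high_risk → isolate]; R11 [immunocompromised → exposure_confirmed]. ⇒ new: followup_48h, isolate, exposure_confirmed.
[2] R3 [isolate → observe_4h]; R9 [followup_48h → rash]. ⇒ new: observe_4h, rash.
[3] R2 [rash ∧ high_risk → rapid_test_pos]; R5 [rash ∧ observe_4h → admit]; R6 [rash ∧ observe_4h → order_pcr]. ⇒ new: rapid_test_pos, admit, order_pcr.
[4] R1 [order_pcr ∧ discharge_ok → chest_pain]. ⇒ new: chest_pain.
Derived: order_pcr (round 3), isolate (round 1), rash (round 2), rapid_test_pos (round 3). hydration_advised never appears in any round.

hydration_advised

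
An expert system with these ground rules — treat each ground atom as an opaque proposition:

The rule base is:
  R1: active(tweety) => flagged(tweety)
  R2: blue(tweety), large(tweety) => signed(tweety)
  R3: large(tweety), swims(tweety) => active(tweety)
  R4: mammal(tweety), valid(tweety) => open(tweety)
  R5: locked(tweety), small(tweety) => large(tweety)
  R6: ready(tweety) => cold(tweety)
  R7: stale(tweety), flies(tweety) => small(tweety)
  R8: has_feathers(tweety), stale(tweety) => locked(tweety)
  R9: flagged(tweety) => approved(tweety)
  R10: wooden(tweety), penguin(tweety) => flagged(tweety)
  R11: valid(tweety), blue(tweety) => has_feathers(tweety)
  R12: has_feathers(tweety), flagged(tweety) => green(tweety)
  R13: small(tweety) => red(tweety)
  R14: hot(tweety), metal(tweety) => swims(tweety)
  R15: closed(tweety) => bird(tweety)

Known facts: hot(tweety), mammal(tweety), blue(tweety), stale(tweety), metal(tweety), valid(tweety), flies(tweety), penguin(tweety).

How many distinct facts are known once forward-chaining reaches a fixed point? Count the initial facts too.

20

Round 1 — R4, R7, R11, R14, derive open(tweety), small(tweety), has_feathers(tweety), swims(tweety).
Round 2 — R8, R13, derive locked(tweety), red(tweety).
Round 3 — R5, derive large(tweety).
Round 4 — R2, R3, derive signed(tweety), active(tweety).
Round 5 — R1, derive flagged(tweety).
Round 6 — R9, R12, derive approved(tweety), green(tweety).
Closure: {active(tweety), approved(tweety), blue(tweety), flagged(tweety), flies(tweety), green(tweety), has_feathers(tweety), hot(tweety), large(tweety), locked(tweety), mammal(tweety), metal(tweety), open(tweety), penguin(tweety), red(tweety), signed(tweety), small(tweety), stale(tweety), swims(tweety), valid(tweety)} — 20 facts.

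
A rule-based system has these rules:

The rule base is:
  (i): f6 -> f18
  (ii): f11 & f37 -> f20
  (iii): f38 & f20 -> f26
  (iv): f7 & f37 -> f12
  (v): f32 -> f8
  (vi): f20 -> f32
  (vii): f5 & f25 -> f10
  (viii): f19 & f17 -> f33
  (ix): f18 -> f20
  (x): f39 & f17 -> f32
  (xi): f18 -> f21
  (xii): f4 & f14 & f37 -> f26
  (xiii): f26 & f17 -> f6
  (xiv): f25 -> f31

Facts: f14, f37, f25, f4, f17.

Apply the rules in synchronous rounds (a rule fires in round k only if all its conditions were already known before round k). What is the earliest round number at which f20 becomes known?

4

Round 1: (xii) [f4 & f14 & f37 -> f26]; (xiv) [f25 -> f31]. New: f26, f31.
Round 2: (xiii) [f26 & f17 -> f6]. New: f6.
Round 3: (i) [f6 -> f18]. New: f18.
Round 4: (ix) [f18 -> f20]; (xi) [f18 -> f21]. New: f20, f21.
f20 first appears in round 4.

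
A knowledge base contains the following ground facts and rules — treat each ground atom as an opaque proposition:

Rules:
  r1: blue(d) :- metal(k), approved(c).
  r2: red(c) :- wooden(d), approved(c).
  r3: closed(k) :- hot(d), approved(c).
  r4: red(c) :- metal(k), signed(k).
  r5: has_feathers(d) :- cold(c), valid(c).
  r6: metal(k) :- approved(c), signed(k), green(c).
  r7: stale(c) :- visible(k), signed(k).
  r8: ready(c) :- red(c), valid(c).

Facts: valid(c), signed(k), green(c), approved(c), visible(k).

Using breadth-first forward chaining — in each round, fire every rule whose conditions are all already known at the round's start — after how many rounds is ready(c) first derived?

Round 1 — r6, r7, derive metal(k), stale(c).
Round 2 — r1, r4, derive blue(d), red(c).
Round 3 — r8, derive ready(c).
ready(c) first appears in round 3.

3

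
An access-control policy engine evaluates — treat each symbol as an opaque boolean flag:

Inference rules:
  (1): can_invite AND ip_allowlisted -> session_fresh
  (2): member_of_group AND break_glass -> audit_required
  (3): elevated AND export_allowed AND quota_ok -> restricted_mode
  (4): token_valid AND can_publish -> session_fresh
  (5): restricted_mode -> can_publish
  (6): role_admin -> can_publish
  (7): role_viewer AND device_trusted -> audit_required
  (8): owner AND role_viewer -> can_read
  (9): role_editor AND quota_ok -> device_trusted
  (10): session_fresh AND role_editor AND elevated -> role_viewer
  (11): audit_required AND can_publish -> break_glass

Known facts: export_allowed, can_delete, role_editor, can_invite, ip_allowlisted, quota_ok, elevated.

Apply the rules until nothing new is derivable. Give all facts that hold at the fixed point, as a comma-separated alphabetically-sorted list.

audit_required, break_glass, can_delete, can_invite, can_publish, device_trusted, elevated, export_allowed, ip_allowlisted, quota_ok, restricted_mode, role_editor, role_viewer, session_fresh

Round 1: (1) [can_invite AND ip_allowlisted -> session_fresh]; (3) [elevated AND export_allowed AND quota_ok -> restricted_mode]; (9) [role_editor AND quota_ok -> device_trusted]. Adds session_fresh, restricted_mode, device_trusted.
Round 2: (5) [restricted_mode -> can_publish]; (10) [session_fresh AND role_editor AND elevated -> role_viewer]. Adds can_publish, role_viewer.
Round 3: (7) [role_viewer AND device_trusted -> audit_required]. Adds audit_required.
Round 4: (11) [audit_required AND can_publish -> break_glass]. Adds break_glass.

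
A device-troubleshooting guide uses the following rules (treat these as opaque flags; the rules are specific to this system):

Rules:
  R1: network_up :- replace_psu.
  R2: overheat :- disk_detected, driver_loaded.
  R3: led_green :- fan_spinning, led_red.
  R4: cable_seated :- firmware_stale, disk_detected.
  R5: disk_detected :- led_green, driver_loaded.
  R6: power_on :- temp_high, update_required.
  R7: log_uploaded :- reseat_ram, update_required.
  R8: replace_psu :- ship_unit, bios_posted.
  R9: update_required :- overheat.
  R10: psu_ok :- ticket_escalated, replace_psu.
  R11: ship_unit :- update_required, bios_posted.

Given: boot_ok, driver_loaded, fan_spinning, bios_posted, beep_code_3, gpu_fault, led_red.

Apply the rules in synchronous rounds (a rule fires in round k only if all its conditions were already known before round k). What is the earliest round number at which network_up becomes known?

Round 1: R3 [led_green :- fan_spinning, led_red.]. New: led_green.
Round 2: R5 [disk_detected :- led_green, driver_loaded.]. New: disk_detected.
Round 3: R2 [overheat :- disk_detected, driver_loaded.]. New: overheat.
Round 4: R9 [update_required :- overheat.]. New: update_required.
Round 5: R11 [ship_unit :- update_required, bios_posted.]. New: ship_unit.
Round 6: R8 [replace_psu :- ship_unit, bios_posted.]. New: replace_psu.
Round 7: R1 [network_up :- replace_psu.]. New: network_up.
network_up first appears in round 7.

7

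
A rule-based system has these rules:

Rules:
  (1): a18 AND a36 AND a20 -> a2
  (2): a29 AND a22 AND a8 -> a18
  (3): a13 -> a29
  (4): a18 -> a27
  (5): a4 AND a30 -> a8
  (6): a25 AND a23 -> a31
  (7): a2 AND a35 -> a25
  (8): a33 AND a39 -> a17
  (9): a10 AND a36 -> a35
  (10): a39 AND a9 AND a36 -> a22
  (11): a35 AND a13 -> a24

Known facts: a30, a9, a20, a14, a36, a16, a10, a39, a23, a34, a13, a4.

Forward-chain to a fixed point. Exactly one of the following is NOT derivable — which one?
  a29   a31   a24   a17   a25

Round 1 — (3), (5), (9), (10), derive a29, a8, a35, a22.
Round 2 — (2), (11), derive a18, a24.
Round 3 — (1), (4), derive a2, a27.
Round 4 — (7), derive a25.
Round 5 — (6), derive a31.
Derived: a24 (round 2), a25 (round 4), a29 (round 1), a31 (round 5). a17 never appears in any round.

a17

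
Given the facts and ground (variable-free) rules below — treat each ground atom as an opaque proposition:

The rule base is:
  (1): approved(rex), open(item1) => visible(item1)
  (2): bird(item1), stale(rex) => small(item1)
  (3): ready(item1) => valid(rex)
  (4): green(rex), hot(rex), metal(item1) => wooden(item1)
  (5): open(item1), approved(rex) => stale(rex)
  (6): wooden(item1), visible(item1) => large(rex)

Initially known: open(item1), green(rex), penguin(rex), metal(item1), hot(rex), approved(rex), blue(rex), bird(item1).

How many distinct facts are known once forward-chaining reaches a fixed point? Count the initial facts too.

13

Round 1: (1) [approved(rex), open(item1) => visible(item1)]; (4) [green(rex), hot(rex), metal(item1) => wooden(item1)]; (5) [open(item1), approved(rex) => stale(rex)]. New: visible(item1), wooden(item1), stale(rex).
Round 2: (2) [bird(item1), stale(rex) => small(item1)]; (6) [wooden(item1), visible(item1) => large(rex)]. New: small(item1), large(rex).
Closure: {approved(rex), bird(item1), blue(rex), green(rex), hot(rex), large(rex), metal(item1), open(item1), penguin(rex), small(item1), stale(rex), visible(item1), wooden(item1)} — 13 facts.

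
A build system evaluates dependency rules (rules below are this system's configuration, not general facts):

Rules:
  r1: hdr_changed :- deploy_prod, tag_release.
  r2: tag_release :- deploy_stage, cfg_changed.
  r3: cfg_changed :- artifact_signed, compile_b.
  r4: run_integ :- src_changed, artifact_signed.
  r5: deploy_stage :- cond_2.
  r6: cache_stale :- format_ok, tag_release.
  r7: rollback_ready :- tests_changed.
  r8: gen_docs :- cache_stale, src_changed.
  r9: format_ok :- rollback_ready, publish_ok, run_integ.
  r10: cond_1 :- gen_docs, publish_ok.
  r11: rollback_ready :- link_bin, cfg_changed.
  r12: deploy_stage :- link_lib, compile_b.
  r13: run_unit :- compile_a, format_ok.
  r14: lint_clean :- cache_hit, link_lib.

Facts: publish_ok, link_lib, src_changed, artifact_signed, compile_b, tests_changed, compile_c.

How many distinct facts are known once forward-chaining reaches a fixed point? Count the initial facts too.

16

Round 1 fires r3, r4, r7, r12, giving cfg_changed, run_integ, rollback_ready, deploy_stage.
Round 2 fires r2, r9, giving tag_release, format_ok.
Round 3 fires r6, giving cache_stale.
Round 4 fires r8, giving gen_docs.
Round 5 fires r10, giving cond_1.
Closure: {artifact_signed, cache_stale, cfg_changed, compile_b, compile_c, cond_1, deploy_stage, format_ok, gen_docs, link_lib, publish_ok, rollback_ready, run_integ, src_changed, tag_release, tests_changed} — 16 facts.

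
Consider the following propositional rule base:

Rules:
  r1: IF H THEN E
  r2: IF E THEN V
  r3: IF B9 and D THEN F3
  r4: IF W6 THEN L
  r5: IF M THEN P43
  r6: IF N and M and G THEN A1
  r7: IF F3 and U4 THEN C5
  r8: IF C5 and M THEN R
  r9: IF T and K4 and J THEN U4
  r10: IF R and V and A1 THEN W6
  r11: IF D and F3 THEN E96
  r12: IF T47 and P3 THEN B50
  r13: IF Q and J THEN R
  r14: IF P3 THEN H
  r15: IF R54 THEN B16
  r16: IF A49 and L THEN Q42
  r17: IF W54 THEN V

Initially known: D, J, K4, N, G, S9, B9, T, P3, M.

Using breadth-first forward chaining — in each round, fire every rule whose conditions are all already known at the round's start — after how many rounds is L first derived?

5

Round 1 fires r3, r5, r6, r9, r14, giving F3, P43, A1, U4, H.
Round 2 fires r1, r7, r11, giving E, C5, E96.
Round 3 fires r2, r8, giving V, R.
Round 4 fires r10, giving W6.
Round 5 fires r4, giving L.
L first appears in round 5.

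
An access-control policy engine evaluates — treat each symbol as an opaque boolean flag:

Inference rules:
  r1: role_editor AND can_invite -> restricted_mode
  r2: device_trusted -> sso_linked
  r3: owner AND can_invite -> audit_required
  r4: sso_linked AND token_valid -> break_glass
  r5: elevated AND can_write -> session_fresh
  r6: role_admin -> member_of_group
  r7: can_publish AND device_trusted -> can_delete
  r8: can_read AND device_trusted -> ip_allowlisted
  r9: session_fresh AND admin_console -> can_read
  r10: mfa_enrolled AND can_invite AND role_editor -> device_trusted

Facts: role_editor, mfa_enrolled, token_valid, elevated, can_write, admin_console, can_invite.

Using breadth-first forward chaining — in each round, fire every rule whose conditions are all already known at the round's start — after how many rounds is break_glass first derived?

3

Round 1: r1 [role_editor AND can_invite -> restricted_mode]; r5 [elevated AND can_write -> session_fresh]; r10 [mfa_enrolled AND can_invite AND role_editor -> device_trusted]. Adds restricted_mode, session_fresh, device_trusted.
Round 2: r2 [device_trusted -> sso_linked]; r9 [session_fresh AND admin_console -> can_read]. Adds sso_linked, can_read.
Round 3: r4 [sso_linked AND token_valid -> break_glass]; r8 [can_read AND device_trusted -> ip_allowlisted]. Adds break_glass, ip_allowlisted.
break_glass first appears in round 3.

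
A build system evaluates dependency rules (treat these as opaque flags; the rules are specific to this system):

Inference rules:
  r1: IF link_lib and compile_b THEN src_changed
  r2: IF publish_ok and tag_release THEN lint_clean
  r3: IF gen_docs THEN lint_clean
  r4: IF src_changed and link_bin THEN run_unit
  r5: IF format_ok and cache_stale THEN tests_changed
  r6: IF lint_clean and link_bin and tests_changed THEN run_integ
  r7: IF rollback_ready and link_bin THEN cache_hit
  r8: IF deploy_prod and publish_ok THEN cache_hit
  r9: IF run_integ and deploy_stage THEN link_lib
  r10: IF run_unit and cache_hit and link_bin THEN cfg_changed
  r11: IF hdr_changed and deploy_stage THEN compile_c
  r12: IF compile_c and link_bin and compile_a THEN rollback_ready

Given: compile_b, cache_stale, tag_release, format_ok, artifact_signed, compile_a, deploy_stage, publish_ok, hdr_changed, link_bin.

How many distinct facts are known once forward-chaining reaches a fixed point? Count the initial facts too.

20

Round 1: r2 [IF publish_ok and tag_release THEN lint_clean]; r5 [IF format_ok and cache_stale THEN tests_changed]; r11 [IF hdr_changed and deploy_stage THEN compile_c]. New: lint_clean, tests_changed, compile_c.
Round 2: r6 [IF lint_clean and link_bin and tests_changed THEN run_integ]; r12 [IF compile_c and link_bin and compile_a THEN rollback_ready]. New: run_integ, rollback_ready.
Round 3: r7 [IF rollback_ready and link_bin THEN cache_hit]; r9 [IF run_integ and deploy_stage THEN link_lib]. New: cache_hit, link_lib.
Round 4: r1 [IF link_lib and compile_b THEN src_changed]. New: src_changed.
Round 5: r4 [IF src_changed and link_bin THEN run_unit]. New: run_unit.
Round 6: r10 [IF run_unit and cache_hit and link_bin THEN cfg_changed]. New: cfg_changed.
Closure: {artifact_signed, cache_hit, cache_stale, cfg_changed, compile_a, compile_b, compile_c, deploy_stage, format_ok, hdr_changed, link_bin, link_lib, lint_clean, publish_ok, rollback_ready, run_integ, run_unit, src_changed, tag_release, tests_changed} — 20 facts.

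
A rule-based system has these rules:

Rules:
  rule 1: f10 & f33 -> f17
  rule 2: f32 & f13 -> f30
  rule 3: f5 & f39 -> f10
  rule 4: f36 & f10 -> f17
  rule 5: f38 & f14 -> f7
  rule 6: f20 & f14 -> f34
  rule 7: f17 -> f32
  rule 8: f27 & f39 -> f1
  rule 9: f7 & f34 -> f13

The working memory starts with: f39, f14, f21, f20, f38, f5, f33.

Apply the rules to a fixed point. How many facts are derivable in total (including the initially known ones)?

Round 1: rule 3 [f5 & f39 -> f10]; rule 5 [f38 & f14 -> f7]; rule 6 [f20 & f14 -> f34]. Adds f10, f7, f34.
Round 2: rule 1 [f10 & f33 -> f17]; rule 9 [f7 & f34 -> f13]. Adds f17, f13.
Round 3: rule 7 [f17 -> f32]. Adds f32.
Round 4: rule 2 [f32 & f13 -> f30]. Adds f30.
Closure: {f10, f13, f14, f17, f20, f21, f30, f32, f33, f34, f38, f39, f5, f7} — 14 facts.

14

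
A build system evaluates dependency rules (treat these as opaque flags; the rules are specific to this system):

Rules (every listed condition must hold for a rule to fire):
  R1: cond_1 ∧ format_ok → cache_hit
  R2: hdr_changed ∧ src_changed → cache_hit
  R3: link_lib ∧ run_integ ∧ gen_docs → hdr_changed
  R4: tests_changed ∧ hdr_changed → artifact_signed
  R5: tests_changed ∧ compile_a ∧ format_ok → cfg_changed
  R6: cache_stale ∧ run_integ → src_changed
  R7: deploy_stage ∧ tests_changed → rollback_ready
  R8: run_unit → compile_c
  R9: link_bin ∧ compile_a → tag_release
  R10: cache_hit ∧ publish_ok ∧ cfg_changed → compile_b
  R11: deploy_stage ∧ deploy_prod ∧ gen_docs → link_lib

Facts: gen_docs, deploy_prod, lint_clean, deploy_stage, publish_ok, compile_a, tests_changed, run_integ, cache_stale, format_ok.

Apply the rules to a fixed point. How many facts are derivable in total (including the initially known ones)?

18

Round 1 — R5, R6, R7, R11, derive cfg_changed, src_changed, rollback_ready, link_lib.
Round 2 — R3, derive hdr_changed.
Round 3 — R2, R4, derive cache_hit, artifact_signed.
Round 4 — R10, derive compile_b.
Closure: {artifact_signed, cache_hit, cache_stale, cfg_changed, compile_a, compile_b, deploy_prod, deploy_stage, format_ok, gen_docs, hdr_changed, link_lib, lint_clean, publish_ok, rollback_ready, run_integ, src_changed, tests_changed} — 18 facts.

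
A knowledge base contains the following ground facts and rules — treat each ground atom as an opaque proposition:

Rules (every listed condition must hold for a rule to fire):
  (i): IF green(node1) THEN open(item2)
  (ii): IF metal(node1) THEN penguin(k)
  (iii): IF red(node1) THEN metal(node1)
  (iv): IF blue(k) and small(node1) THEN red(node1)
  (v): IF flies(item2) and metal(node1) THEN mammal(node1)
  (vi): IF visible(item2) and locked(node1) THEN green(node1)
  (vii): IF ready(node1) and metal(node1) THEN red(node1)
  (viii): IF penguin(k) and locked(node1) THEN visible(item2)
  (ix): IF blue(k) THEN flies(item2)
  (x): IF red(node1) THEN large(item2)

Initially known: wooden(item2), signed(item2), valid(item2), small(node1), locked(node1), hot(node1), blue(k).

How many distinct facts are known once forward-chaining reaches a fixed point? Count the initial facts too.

16

Round 1: (iv) [IF blue(k) and small(node1) THEN red(node1)]; (ix) [IF blue(k) THEN flies(item2)]. Adds red(node1), flies(item2).
Round 2: (iii) [IF red(node1) THEN metal(node1)]; (x) [IF red(node1) THEN large(item2)]. Adds metal(node1), large(item2).
Round 3: (ii) [IF metal(node1) THEN penguin(k)]; (v) [IF flies(item2) and metal(node1) THEN mammal(node1)]. Adds penguin(k), mammal(node1).
Round 4: (viii) [IF penguin(k) and locked(node1) THEN visible(item2)]. Adds visible(item2).
Round 5: (vi) [IF visible(item2) and locked(node1) THEN green(node1)]. Adds green(node1).
Round 6: (i) [IF green(node1) THEN open(item2)]. Adds open(item2).
Closure: {blue(k), flies(item2), green(node1), hot(node1), large(item2), locked(node1), mammal(node1), metal(node1), open(item2), penguin(k), red(node1), signed(item2), small(node1), valid(item2), visible(item2), wooden(item2)} — 16 facts.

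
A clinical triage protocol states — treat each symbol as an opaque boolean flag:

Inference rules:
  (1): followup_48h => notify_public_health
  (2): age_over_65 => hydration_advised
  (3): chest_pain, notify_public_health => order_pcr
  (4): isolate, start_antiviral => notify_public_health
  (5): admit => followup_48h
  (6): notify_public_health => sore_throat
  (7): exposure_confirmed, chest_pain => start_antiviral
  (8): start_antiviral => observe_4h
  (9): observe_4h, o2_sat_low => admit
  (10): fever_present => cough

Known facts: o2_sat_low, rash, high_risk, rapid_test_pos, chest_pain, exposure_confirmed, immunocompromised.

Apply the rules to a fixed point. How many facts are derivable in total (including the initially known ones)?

14

Round 1 fires (7), giving start_antiviral.
Round 2 fires (8), giving observe_4h.
Round 3 fires (9), giving admit.
Round 4 fires (5), giving followup_48h.
Round 5 fires (1), giving notify_public_health.
Round 6 fires (3), (6), giving order_pcr, sore_throat.
Closure: {admit, chest_pain, exposure_confirmed, followup_48h, high_risk, immunocompromised, notify_public_health, o2_sat_low, observe_4h, order_pcr, rapid_test_pos, rash, sore_throat, start_antiviral} — 14 facts.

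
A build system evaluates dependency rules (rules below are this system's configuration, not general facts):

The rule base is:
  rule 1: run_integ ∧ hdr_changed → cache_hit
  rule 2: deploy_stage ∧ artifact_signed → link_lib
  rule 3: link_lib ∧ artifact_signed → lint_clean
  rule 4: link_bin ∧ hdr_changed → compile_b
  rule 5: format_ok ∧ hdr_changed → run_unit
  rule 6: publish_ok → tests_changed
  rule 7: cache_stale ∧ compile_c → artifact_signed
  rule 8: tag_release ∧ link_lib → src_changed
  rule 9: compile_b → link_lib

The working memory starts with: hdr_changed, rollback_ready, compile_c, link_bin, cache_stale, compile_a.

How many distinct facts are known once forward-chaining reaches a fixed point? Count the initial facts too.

10

Round 1 fires rule 4, rule 7, giving compile_b, artifact_signed.
Round 2 fires rule 9, giving link_lib.
Round 3 fires rule 3, giving lint_clean.
Closure: {artifact_signed, cache_stale, compile_a, compile_b, compile_c, hdr_changed, link_bin, link_lib, lint_clean, rollback_ready} — 10 facts.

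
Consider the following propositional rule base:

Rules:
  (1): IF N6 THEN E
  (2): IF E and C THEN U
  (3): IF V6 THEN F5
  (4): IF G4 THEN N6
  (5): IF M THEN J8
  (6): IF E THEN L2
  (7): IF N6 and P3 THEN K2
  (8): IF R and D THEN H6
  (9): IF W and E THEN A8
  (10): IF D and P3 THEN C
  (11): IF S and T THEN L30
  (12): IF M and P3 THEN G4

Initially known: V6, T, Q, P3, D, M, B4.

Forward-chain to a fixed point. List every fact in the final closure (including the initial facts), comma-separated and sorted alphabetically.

B4, C, D, E, F5, G4, J8, K2, L2, M, N6, P3, Q, T, U, V6

[1] (3) [IF V6 THEN F5]; (5) [IF M THEN J8]; (10) [IF D and P3 THEN C]; (12) [IF M and P3 THEN G4]. ⇒ new: F5, J8, C, G4.
[2] (4) [IF G4 THEN N6]. ⇒ new: N6.
[3] (1) [IF N6 THEN E]; (7) [IF N6 and P3 THEN K2]. ⇒ new: E, K2.
[4] (2) [IF E and C THEN U]; (6) [IF E THEN L2]. ⇒ new: U, L2.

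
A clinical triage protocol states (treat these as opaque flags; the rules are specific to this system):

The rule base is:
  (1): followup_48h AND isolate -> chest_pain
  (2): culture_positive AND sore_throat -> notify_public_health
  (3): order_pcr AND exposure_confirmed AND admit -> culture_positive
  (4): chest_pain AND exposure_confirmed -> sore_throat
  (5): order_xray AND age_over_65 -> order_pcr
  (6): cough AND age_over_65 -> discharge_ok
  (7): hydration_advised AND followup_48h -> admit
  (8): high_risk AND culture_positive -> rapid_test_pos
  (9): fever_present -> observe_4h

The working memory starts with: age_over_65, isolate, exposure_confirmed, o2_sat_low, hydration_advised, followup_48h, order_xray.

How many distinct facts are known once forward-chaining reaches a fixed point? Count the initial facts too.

Round 1: (1) [followup_48h AND isolate -> chest_pain]; (5) [order_xray AND age_over_65 -> order_pcr]; (7) [hydration_advised AND followup_48h -> admit]. Adds chest_pain, order_pcr, admit.
Round 2: (3) [order_pcr AND exposure_confirmed AND admit -> culture_positive]; (4) [chest_pain AND exposure_confirmed -> sore_throat]. Adds culture_positive, sore_throat.
Round 3: (2) [culture_positive AND sore_throat -> notify_public_health]. Adds notify_public_health.
Closure: {admit, age_over_65, chest_pain, culture_positive, exposure_confirmed, followup_48h, hydration_advised, isolate, notify_public_health, o2_sat_low, order_pcr, order_xray, sore_throat} — 13 facts.

13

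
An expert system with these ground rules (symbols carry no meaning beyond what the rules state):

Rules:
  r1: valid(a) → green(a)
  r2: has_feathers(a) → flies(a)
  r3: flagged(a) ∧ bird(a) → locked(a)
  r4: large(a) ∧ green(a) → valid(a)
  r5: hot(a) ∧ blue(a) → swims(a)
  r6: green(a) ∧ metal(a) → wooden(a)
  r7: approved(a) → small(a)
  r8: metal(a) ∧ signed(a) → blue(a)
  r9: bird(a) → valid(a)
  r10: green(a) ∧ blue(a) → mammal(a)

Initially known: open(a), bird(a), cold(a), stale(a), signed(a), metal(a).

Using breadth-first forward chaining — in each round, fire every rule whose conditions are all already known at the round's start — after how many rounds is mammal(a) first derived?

3

Round 1: r8 [metal(a) ∧ signed(a) → blue(a)]; r9 [bird(a) → valid(a)]. New: blue(a), valid(a).
Round 2: r1 [valid(a) → green(a)]. New: green(a).
Round 3: r6 [green(a) ∧ metal(a) → wooden(a)]; r10 [green(a) ∧ blue(a) → mammal(a)]. New: wooden(a), mammal(a).
mammal(a) first appears in round 3.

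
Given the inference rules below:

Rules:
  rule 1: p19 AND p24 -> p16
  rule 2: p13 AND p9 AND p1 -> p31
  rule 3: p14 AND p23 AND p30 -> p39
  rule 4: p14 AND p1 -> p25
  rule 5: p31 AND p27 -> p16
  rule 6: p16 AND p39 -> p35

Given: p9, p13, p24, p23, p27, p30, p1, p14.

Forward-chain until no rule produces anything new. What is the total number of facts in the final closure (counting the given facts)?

13

Round 1 — rule 2, rule 3, rule 4, derive p31, p39, p25.
Round 2 — rule 5, derive p16.
Round 3 — rule 6, derive p35.
Closure: {p1, p13, p14, p16, p23, p24, p25, p27, p30, p31, p35, p39, p9} — 13 facts.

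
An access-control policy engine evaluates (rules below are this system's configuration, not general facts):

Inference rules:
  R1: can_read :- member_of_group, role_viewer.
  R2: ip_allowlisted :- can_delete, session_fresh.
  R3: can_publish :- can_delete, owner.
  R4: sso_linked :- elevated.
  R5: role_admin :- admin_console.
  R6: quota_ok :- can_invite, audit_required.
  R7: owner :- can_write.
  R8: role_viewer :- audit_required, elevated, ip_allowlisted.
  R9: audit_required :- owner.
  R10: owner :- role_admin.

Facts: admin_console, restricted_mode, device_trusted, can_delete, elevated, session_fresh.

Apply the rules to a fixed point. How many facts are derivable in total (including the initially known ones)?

Round 1: R2 [ip_allowlisted :- can_delete, session_fresh.]; R4 [sso_linked :- elevated.]; R5 [role_admin :- admin_console.]. Adds ip_allowlisted, sso_linked, role_admin.
Round 2: R10 [owner :- role_admin.]. Adds owner.
Round 3: R3 [can_publish :- can_delete, owner.]; R9 [audit_required :- owner.]. Adds can_publish, audit_required.
Round 4: R8 [role_viewer :- audit_required, elevated, ip_allowlisted.]. Adds role_viewer.
Closure: {admin_console, audit_required, can_delete, can_publish, device_trusted, elevated, ip_allowlisted, owner, restricted_mode, role_admin, role_viewer, session_fresh, sso_linked} — 13 facts.

13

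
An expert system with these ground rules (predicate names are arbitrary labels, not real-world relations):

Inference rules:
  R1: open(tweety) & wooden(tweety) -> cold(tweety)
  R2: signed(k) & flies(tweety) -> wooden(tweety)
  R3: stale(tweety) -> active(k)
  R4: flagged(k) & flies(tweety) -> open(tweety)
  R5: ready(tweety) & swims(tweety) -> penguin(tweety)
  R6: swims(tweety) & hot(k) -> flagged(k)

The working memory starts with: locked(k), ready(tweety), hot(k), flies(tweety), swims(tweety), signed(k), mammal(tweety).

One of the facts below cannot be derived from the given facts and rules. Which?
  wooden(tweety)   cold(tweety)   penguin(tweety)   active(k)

active(k)

Round 1: R2 [signed(k) & flies(tweety) -> wooden(tweety)]; R5 [ready(tweety) & swims(tweety) -> penguin(tweety)]; R6 [swims(tweety) & hot(k) -> flagged(k)]. New: wooden(tweety), penguin(tweety), flagged(k).
Round 2: R4 [flagged(k) & flies(tweety) -> open(tweety)]. New: open(tweety).
Round 3: R1 [open(tweety) & wooden(tweety) -> cold(tweety)]. New: cold(tweety).
Derived: cold(tweety) (round 3), penguin(tweety) (round 1), wooden(tweety) (round 1). active(k) never appears in any round.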